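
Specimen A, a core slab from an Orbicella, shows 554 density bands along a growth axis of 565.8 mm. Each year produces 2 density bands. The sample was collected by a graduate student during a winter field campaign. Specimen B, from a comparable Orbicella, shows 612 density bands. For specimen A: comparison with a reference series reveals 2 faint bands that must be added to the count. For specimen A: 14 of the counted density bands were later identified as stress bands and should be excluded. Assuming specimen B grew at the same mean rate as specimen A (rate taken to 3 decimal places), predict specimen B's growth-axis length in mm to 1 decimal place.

Specimen A: true density band count = 554 − 14 + 2 = 542.
Specimen A: dividing by 2 density bands per year: 542 / 2 = 271 years.
A: Mean rate = 565.8 mm / 271 years ≈ 2.088 mm/year.
Specimen B: dividing by 2 density bands per year: 612 / 2 = 306 years. B's length ≈ 2.088 × 306 = 638.9 mm.

638.9 mm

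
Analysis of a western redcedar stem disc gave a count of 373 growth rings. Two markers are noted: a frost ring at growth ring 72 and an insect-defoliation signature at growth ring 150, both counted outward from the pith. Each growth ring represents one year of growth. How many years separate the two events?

Separation: 150 − 72 = 78 growth rings.
That is 78 years at one growth ring per year.

78 years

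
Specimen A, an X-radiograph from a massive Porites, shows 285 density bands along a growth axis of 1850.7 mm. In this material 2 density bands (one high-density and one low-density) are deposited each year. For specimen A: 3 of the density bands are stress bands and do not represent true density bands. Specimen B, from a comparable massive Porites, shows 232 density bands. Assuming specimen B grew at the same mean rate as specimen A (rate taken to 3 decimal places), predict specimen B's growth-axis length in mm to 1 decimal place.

1522.6 mm

Specimen A: correcting the raw count gives 285 − 3 = 282 true density bands.
Specimen A: 282 density bands at 2 per year is 282 / 2 = 141 years.
A: Extension rate ≈ 1850.7 / 141 = 13.126 mm/year.
Specimen B: with 2 density bands per year, 232 / 2 = 116 years. For B, 13.126 mm/year × 116 years = 1522.6 mm.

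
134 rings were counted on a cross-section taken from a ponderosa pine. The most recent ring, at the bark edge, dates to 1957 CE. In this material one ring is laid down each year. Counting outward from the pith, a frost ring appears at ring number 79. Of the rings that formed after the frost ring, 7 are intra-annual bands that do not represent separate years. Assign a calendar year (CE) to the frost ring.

The frost ring sits at ring 79 from the pith, so 134 − 79 = 55 rings formed after it.
55 − 7 false = 48 true rings after the frost ring.
1957 − 48 = 1909 CE.

1909 CE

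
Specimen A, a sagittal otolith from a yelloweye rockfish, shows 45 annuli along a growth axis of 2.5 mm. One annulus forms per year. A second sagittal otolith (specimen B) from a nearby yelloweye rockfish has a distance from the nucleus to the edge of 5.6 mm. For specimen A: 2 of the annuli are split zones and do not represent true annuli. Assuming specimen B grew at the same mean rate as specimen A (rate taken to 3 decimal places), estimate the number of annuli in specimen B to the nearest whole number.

Specimen A: after corrections the count is 45 − 2 = 43 annuli.
A: Extension rate ≈ 2.5 / 43 = 0.058 mm per year.
Specimen B: 5.6 mm / 0.058 mm per year = 96.55 years ≈ 97 annuli.

97 annuli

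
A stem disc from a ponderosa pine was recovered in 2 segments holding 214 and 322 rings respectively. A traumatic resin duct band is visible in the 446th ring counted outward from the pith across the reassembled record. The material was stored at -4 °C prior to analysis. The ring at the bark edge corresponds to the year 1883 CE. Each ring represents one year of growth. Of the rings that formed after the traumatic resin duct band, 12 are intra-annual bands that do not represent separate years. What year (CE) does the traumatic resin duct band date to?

Total rings = 214 + 322 = 536.
536 − 446 = 90 rings lie beyond the traumatic resin duct band toward the bark edge.
Excluding 12 false rings: 90 − 12 = 78.
1883 − 78 = 1805 CE.

1805 CE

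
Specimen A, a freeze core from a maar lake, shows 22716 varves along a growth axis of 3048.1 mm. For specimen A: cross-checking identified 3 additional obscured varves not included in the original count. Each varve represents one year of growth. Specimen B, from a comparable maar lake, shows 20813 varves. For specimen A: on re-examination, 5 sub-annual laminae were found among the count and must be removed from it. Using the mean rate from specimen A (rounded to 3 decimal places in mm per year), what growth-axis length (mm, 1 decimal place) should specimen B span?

Specimen A: correcting the raw count gives 22716 − 5 + 3 = 22714 true varves.
A: Extension rate ≈ 3048.1 / 22714 = 0.134 mm/yr.
For B, 0.134 mm/year × 20813 years = 2788.9 mm.

2788.9 mm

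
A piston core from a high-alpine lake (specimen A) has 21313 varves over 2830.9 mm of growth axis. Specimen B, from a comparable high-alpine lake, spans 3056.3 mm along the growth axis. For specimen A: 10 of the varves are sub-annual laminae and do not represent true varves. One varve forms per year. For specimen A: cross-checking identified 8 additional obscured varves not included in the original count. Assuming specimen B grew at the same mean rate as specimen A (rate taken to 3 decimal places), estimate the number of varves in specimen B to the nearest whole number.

Specimen A: true varve count = 21313 − 10 + 8 = 21311.
A: Extension rate ≈ 2830.9 / 21311 = 0.133 mm per year.
For B, 3056.3 / 0.133 = 22979.70 years ≈ 22980 varves.

22980 varves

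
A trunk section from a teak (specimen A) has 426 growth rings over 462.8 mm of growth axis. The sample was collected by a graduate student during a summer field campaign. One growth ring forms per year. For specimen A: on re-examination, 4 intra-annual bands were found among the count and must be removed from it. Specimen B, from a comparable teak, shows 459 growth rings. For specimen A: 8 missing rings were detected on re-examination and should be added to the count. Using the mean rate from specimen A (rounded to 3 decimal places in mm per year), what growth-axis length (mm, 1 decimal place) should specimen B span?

493.9 mm

Specimen A: correcting the raw count gives 426 − 4 + 8 = 430 true growth rings.
A: 462.8 mm over 430 years gives 462.8 / 430 ≈ 1.076 mm/year.
For B, 1.076 mm/year × 459 years = 493.9 mm.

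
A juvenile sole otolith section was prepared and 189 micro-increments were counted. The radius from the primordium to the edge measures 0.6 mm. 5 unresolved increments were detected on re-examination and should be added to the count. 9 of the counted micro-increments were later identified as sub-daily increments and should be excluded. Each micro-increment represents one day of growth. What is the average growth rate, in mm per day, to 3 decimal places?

0.003 mm per day

True micro-increment count = 189 − 9 + 5 = 185.
0.6 mm over 185 days gives 0.6 / 185 ≈ 0.003 mm per day.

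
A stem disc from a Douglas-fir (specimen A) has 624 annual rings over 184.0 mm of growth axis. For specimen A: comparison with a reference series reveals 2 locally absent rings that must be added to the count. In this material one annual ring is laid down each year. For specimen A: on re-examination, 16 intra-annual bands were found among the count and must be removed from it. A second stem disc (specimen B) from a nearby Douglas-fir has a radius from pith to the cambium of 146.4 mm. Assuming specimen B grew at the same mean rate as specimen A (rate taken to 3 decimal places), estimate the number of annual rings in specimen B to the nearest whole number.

Specimen A: true annual ring count = 624 − 16 + 2 = 610.
A: 184.0 mm over 610 years gives 184.0 / 610 ≈ 0.302 mm/yr.
Specimen B: 146.4 mm / 0.302 mm per year = 484.77 years ≈ 485 annual rings.

485 annual rings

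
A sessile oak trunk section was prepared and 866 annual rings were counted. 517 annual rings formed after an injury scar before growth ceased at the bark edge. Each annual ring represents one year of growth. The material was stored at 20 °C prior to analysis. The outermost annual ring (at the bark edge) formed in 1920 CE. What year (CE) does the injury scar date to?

1403 CE

517 annual rings formed after the injury scar.
The annual ring at the bark edge is 1920 CE, so the injury scar dates to 1920 − 517 = 1403 CE.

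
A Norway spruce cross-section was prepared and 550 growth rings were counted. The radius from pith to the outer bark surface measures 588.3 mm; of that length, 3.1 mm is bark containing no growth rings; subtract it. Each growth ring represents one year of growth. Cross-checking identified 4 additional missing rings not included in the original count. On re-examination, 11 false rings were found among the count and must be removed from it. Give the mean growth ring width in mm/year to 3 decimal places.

1.078 mm/year

After corrections the count is 550 − 11 + 4 = 543 growth rings.
The growth record spans 588.3 − 3.1 = 585.2 mm.
Mean rate = 585.2 mm / 543 years ≈ 1.078 mm/year.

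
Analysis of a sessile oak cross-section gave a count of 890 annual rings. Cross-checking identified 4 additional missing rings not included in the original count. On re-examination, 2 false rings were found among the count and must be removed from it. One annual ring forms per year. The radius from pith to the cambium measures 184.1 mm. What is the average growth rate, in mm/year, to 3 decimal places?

After corrections the count is 890 − 2 + 4 = 892 annual rings.
Mean rate = 184.1 mm / 892 years ≈ 0.206 mm/year.

0.206 mm/year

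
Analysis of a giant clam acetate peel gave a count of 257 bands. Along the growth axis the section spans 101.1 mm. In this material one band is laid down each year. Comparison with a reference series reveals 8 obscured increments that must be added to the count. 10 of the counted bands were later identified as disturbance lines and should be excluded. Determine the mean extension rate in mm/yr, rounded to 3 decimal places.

After corrections the count is 257 − 10 + 8 = 255 bands.
101.1 mm over 255 years gives 101.1 / 255 ≈ 0.396 mm/yr.

0.396 mm/yr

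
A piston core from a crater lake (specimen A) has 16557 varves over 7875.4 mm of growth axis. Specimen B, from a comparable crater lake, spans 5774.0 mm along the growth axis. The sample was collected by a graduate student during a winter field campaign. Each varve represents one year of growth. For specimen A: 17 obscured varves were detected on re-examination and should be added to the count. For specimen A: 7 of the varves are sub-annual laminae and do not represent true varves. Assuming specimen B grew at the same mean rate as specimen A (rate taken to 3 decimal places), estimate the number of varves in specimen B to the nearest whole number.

12156 varves

Specimen A: true varve count = 16557 − 7 + 17 = 16567.
A: 7875.4 mm over 16567 years gives 7875.4 / 16567 ≈ 0.475 mm per year.
Specimen B: 5774.0 mm / 0.475 mm per year = 12155.79 years ≈ 12156 varves.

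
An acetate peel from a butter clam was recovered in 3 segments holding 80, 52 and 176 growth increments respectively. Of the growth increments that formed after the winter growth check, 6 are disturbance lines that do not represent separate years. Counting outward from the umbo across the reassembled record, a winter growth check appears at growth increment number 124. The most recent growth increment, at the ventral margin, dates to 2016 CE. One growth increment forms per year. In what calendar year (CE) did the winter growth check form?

Total growth increments = 80 + 52 + 176 = 308.
308 − 124 = 184 growth increments lie beyond the winter growth check toward the ventral margin.
184 − 6 false = 178 true growth increments after the winter growth check.
Counting back 178 years from 2016 CE places the winter growth check in 2016 − 178 = 1838 CE.

1838 CE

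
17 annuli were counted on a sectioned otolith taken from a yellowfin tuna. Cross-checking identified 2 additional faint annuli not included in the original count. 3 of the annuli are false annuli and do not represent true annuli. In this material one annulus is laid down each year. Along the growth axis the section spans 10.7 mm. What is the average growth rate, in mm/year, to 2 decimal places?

0.67 mm/year

Adjusted count: 17 − 3 + 2 = 16 annuli.
Mean rate = 10.7 mm / 16 years ≈ 0.67 mm/year.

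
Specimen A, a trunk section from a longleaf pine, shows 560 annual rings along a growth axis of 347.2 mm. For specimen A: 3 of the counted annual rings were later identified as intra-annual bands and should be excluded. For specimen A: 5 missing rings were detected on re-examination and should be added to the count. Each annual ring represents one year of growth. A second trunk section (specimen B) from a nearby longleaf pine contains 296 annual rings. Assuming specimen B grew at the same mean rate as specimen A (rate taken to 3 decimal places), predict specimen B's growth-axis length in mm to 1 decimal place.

Specimen A: correcting the raw count gives 560 − 3 + 5 = 562 true annual rings.
A: 347.2 mm over 562 years gives 347.2 / 562 ≈ 0.618 mm/year.
B's length ≈ 0.618 × 296 = 182.9 mm.

182.9 mm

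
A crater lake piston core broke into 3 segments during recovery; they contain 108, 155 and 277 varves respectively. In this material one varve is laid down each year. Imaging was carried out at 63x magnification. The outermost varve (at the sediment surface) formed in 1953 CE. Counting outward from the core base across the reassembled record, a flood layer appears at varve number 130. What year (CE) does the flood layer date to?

1543 CE

Total varves = 108 + 155 + 277 = 540.
540 − 130 = 410 varves lie beyond the flood layer toward the sediment surface.
Counting back 410 years from 1953 CE places the flood layer in 1953 − 410 = 1543 CE.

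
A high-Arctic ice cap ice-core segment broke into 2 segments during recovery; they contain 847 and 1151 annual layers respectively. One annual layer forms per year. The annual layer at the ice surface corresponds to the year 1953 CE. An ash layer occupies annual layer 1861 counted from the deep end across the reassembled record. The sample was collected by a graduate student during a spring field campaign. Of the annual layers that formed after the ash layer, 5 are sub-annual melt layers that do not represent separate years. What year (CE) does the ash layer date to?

Total annual layers = 847 + 1151 = 1998.
Between annual layer 1861 and the ice surface there are 1998 − 1861 = 137 annual layers.
Removing the 5 false annual layers leaves 137 − 5 = 132 true annual layers beyond the ash layer.
The annual layer at the ice surface is 1953 CE, so the ash layer dates to 1953 − 132 = 1821 CE.

1821 CE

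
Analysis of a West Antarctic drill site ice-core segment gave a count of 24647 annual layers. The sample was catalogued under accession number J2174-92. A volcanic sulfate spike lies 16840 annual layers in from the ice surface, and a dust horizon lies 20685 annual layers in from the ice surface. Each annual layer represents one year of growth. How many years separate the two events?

Separation: 20685 − 16840 = 3845 annual layers.
One annual layer per year makes the interval 3845 years.

3845 yr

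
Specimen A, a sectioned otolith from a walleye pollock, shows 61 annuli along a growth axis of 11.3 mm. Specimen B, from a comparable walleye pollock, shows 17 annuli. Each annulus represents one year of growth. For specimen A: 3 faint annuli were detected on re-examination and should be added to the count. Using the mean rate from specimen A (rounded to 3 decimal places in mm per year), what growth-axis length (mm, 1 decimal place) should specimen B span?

Specimen A: adjusted count: 61 + 3 = 64 annuli.
A: Extension rate ≈ 11.3 / 64 = 0.177 mm/year.
B's length ≈ 0.177 × 17 = 3.0 mm.

3.0 mm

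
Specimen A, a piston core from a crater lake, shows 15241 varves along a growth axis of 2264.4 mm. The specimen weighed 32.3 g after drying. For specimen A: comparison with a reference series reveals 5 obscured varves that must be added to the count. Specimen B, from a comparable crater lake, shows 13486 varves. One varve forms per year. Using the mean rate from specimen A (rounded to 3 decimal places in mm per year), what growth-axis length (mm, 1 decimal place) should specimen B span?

Specimen A: adjusted count: 15241 + 5 = 15246 varves.
A: Extension rate ≈ 2264.4 / 15246 = 0.149 mm per year.
Length of B = 0.149 × 13486 = 2009.4 mm.

2009.4 mm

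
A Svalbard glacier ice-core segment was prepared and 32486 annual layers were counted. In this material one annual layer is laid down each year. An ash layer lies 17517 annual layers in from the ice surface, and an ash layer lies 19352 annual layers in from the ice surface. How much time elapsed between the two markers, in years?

The two markers are separated by 19352 − 17517 = 1835 annual layers.
At one annual layer per year, 1835 years elapsed between them.

1835 years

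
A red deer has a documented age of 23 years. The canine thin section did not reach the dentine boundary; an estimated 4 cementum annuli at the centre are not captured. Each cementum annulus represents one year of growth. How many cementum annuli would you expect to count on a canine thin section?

At one cementum annulus per year, 23 years correspond to 23 cementum annuli.
Less the 4 uncaptured cementum annuli: 23 − 4 = 19.

19 cementum annuli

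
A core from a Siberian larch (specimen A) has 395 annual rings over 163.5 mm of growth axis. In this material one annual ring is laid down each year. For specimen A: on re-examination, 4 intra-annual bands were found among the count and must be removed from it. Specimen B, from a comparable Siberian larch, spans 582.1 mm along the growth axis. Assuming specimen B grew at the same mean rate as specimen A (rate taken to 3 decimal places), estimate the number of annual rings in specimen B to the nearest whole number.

Specimen A: correcting the raw count gives 395 − 4 = 391 true annual rings.
A: Extension rate ≈ 163.5 / 391 = 0.418 mm/yr.
Specimen B: 582.1 mm / 0.418 mm per year = 1392.58 years ≈ 1393 annual rings.

1393 annual rings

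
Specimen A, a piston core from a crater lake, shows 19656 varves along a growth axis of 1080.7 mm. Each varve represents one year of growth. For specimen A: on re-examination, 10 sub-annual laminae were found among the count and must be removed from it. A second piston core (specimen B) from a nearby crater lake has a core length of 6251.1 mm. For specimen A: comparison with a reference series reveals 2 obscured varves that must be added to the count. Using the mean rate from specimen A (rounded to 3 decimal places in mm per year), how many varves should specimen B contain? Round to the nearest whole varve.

113656 varves

Specimen A: correcting the raw count gives 19656 − 10 + 2 = 19648 true varves.
A: 1080.7 mm over 19648 years gives 1080.7 / 19648 ≈ 0.055 mm/year.
For B, 6251.1 / 0.055 = 113656.36 years ≈ 113656 varves.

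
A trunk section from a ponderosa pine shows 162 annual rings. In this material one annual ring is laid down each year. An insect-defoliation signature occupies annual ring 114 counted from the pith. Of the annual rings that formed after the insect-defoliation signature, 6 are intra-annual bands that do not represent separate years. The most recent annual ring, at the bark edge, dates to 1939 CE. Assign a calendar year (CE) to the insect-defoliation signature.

1897 CE

The insect-defoliation signature sits at annual ring 114 from the pith, so 162 − 114 = 48 annual rings formed after it.
Excluding 6 false annual rings: 48 − 6 = 42.
The annual ring at the bark edge is 1939 CE, so the insect-defoliation signature dates to 1939 − 42 = 1897 CE.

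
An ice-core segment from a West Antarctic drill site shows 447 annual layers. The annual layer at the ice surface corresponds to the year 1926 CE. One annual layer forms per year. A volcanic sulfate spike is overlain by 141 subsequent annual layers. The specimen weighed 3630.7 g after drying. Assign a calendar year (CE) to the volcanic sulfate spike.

1785 CE

141 annual layers post-date the volcanic sulfate spike.
The annual layer at the ice surface is 1926 CE, so the volcanic sulfate spike dates to 1926 − 141 = 1785 CE.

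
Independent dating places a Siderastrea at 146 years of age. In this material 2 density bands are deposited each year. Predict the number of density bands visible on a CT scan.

292 density bands

146 years at 2 density bands per year gives 146 × 2 = 292 density bands.
So 292 density bands should be present.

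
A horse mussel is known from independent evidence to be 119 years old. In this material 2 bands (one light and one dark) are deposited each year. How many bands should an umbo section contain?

238 bands

Expected bands: 119 × 2 = 238.
So 238 bands should be present.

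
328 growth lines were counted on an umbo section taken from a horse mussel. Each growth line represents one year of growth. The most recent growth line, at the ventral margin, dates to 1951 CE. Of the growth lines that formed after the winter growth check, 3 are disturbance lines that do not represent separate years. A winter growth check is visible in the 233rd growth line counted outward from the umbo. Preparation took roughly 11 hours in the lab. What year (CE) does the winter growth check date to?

1859 CE

The winter growth check sits at growth line 233 from the umbo, so 328 − 233 = 95 growth lines formed after it.
Excluding 3 false growth lines: 95 − 3 = 92.
Counting back 92 years from 1951 CE places the winter growth check in 1951 − 92 = 1859 CE.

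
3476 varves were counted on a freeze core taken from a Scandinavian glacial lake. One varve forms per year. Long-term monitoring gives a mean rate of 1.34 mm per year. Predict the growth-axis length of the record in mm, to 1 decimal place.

4657.8 mm

3476 years of growth are recorded.
3476 years at 1.34 mm/year gives 1.34 × 3476 = 4657.8 mm.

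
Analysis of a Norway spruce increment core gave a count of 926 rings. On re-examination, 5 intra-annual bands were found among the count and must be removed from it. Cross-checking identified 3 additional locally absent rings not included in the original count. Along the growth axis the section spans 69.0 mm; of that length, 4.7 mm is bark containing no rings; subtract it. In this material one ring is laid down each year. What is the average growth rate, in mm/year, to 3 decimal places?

0.070 mm/year

After corrections the count is 926 − 5 + 3 = 924 rings.
Net length = 69.0 − 4.7 = 64.3 mm.
Mean rate = 64.3 mm / 924 years ≈ 0.070 mm/year.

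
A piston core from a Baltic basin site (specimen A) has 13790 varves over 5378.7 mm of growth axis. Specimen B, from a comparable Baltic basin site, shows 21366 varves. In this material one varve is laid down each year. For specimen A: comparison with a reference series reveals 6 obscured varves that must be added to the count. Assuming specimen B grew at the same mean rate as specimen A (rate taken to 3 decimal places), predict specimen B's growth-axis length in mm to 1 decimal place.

Specimen A: adjusted count: 13790 + 6 = 13796 varves.
A: Extension rate ≈ 5378.7 / 13796 = 0.390 mm/year.
B's length ≈ 0.390 × 21366 = 8332.7 mm.

8332.7 mm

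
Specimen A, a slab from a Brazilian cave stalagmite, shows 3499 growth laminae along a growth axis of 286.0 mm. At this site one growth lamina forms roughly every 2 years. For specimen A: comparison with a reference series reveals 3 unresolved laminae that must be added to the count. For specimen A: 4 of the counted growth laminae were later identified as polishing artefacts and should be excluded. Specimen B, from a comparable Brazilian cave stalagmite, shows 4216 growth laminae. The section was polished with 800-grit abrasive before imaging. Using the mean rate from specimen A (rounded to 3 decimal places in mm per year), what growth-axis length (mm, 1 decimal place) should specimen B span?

345.7 mm

Specimen A: adjusted count: 3499 − 4 + 3 = 3498 growth laminae.
Specimen A: multiplying by 2 years per growth lamina: 3498 × 2 = 6996 years.
A: 286.0 mm over 6996 years gives 286.0 / 6996 ≈ 0.041 mm per year.
Specimen B: 4216 growth laminae at 2 years each span 4216 × 2 = 8432 years. B's length ≈ 0.041 × 8432 = 345.7 mm.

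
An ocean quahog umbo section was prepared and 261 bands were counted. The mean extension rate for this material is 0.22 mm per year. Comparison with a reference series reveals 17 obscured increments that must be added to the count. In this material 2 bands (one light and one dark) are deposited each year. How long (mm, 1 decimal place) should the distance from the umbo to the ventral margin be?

30.6 mm

True band count = 261 + 17 = 278.
Dividing by 2 bands per year: 278 / 2 = 139 years.
139 years at 0.22 mm/year gives 0.22 × 139 = 30.6 mm.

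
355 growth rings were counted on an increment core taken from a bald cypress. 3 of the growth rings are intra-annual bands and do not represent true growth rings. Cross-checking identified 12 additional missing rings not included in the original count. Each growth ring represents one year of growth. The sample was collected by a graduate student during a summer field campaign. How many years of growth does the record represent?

364 years

Correcting the raw count gives 355 − 3 + 12 = 364 true growth rings.
At one growth ring per year, that is 364 years.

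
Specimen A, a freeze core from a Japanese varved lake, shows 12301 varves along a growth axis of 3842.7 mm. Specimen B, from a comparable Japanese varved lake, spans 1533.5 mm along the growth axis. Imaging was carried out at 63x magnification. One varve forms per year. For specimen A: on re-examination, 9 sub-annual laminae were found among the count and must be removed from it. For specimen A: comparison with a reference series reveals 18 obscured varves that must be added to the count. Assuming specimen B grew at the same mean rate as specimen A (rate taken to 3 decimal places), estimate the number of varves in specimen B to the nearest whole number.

Specimen A: after corrections the count is 12301 − 9 + 18 = 12310 varves.
A: Extension rate ≈ 3842.7 / 12310 = 0.312 mm/year.
For B, 1533.5 / 0.312 = 4915.06 years ≈ 4915 varves.

4915 varves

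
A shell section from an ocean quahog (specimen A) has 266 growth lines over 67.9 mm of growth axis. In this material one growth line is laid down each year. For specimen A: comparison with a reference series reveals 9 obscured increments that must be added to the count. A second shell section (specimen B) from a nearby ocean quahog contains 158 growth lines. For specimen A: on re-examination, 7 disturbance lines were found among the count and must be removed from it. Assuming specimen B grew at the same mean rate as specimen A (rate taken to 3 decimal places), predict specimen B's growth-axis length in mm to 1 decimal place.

Specimen A: adjusted count: 266 − 7 + 9 = 268 growth lines.
A: 67.9 mm over 268 years gives 67.9 / 268 ≈ 0.253 mm/yr.
B's length ≈ 0.253 × 158 = 40.0 mm.

40.0 mm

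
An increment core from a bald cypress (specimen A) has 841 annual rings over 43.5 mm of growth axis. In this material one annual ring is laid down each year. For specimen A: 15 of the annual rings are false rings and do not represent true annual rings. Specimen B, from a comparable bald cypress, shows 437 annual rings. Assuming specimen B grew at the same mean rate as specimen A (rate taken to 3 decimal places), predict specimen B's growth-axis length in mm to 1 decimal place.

23.2 mm

Specimen A: correcting the raw count gives 841 − 15 = 826 true annual rings.
A: Extension rate ≈ 43.5 / 826 = 0.053 mm/yr.
B's length ≈ 0.053 × 437 = 23.2 mm.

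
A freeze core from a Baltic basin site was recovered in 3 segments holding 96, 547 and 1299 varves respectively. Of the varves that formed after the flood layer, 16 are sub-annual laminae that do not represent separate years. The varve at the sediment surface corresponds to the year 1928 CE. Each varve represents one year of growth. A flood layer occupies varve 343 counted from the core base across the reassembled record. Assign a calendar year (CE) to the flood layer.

345 CE

Total varves = 96 + 547 + 1299 = 1942.
Between varve 343 and the sediment surface there are 1942 − 343 = 1599 varves.
1599 − 16 false = 1583 true varves after the flood layer.
Counting back 1583 years from 1928 CE places the flood layer in 1928 − 1583 = 345 CE.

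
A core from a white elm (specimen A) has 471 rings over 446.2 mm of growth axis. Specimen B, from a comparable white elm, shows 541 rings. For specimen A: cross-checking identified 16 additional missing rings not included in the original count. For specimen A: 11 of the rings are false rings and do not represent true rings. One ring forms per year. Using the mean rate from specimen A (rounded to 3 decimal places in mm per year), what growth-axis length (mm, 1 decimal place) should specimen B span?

Specimen A: adjusted count: 471 − 11 + 16 = 476 rings.
A: 446.2 mm over 476 years gives 446.2 / 476 ≈ 0.937 mm per year.
B's length ≈ 0.937 × 541 = 506.9 mm.

506.9 mm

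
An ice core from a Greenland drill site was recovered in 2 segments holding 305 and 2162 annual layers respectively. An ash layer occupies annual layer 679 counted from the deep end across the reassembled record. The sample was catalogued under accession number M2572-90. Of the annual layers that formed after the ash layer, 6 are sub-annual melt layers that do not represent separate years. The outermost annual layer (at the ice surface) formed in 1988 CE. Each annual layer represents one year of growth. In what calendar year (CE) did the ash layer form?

206 CE

Total annual layers = 305 + 2162 = 2467.
Between annual layer 679 and the ice surface there are 2467 − 679 = 1788 annual layers.
1788 − 6 false = 1782 true annual layers after the ash layer.
The annual layer at the ice surface is 1988 CE, so the ash layer dates to 1988 − 1782 = 206 CE.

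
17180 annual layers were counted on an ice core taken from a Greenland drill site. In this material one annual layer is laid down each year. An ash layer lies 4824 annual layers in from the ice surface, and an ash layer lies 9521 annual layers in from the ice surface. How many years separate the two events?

Separation: 9521 − 4824 = 4697 annual layers.
That is 4697 years at one annual layer per year.

4697 years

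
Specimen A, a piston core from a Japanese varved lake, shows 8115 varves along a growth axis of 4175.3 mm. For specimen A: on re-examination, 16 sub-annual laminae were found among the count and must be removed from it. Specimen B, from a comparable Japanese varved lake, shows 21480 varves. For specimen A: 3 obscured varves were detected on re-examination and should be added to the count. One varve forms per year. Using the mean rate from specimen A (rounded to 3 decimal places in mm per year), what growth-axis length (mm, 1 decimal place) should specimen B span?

Specimen A: correcting the raw count gives 8115 − 16 + 3 = 8102 true varves.
A: Extension rate ≈ 4175.3 / 8102 = 0.515 mm/year.
For B, 0.515 mm/year × 21480 years = 11062.2 mm.

11062.2 mm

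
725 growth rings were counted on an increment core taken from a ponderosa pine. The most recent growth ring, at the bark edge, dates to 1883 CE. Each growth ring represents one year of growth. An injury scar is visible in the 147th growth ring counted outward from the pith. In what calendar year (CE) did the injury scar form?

725 − 147 = 578 growth rings lie beyond the injury scar toward the bark edge.
Counting back 578 years from 1883 CE places the injury scar in 1883 − 578 = 1305 CE.

1305 CE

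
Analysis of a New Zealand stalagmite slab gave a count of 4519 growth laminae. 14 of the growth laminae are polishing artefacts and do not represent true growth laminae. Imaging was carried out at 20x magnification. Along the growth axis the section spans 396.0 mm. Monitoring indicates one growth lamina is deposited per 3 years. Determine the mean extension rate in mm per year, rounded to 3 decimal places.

After corrections the count is 4519 − 14 = 4505 growth laminae.
4505 growth laminae at 3 years each span 4505 × 3 = 13515 years.
Mean rate = 396.0 mm / 13515 years ≈ 0.029 mm per year.

0.029 mm per year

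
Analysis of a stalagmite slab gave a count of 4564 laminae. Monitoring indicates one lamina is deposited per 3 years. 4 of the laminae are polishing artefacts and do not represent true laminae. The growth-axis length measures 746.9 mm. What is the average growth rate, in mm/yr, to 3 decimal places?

After corrections the count is 4564 − 4 = 4560 laminae.
Multiplying by 3 years per lamina: 4560 × 3 = 13680 years.
Mean rate = 746.9 mm / 13680 years ≈ 0.055 mm/yr.

0.055 mm/yr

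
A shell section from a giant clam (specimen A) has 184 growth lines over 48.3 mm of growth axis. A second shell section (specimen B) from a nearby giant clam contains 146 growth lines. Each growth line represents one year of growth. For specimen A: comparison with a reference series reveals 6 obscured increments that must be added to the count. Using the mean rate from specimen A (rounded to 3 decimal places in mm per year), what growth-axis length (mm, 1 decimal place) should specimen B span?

Specimen A: after corrections the count is 184 + 6 = 190 growth lines.
A: Extension rate ≈ 48.3 / 190 = 0.254 mm/yr.
B's length ≈ 0.254 × 146 = 37.1 mm.

37.1 mm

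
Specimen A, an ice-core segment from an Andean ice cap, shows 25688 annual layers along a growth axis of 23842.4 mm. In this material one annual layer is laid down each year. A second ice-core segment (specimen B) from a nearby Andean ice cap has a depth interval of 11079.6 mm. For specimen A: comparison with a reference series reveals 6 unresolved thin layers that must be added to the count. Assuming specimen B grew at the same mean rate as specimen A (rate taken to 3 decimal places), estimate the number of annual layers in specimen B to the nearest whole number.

Specimen A: correcting the raw count gives 25688 + 6 = 25694 true annual layers.
A: Extension rate ≈ 23842.4 / 25694 = 0.928 mm/yr.
For B, 11079.6 / 0.928 = 11939.22 years ≈ 11939 annual layers.

11939 annual layers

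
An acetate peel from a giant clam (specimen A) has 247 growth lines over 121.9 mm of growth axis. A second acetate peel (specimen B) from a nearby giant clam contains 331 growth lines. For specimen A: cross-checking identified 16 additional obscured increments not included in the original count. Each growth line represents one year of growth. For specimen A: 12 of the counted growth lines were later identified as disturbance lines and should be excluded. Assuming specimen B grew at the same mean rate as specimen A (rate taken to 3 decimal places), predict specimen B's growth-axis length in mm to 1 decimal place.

Specimen A: adjusted count: 247 − 12 + 16 = 251 growth lines.
A: Mean rate = 121.9 mm / 251 years ≈ 0.486 mm per year.
B's length ≈ 0.486 × 331 = 160.9 mm.

160.9 mm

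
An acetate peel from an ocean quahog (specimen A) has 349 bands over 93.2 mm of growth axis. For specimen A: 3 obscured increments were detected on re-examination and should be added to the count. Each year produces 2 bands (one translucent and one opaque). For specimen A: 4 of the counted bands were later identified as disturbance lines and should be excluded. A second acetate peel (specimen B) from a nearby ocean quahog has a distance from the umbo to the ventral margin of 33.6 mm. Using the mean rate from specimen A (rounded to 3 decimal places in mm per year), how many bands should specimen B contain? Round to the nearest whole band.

125 bands

Specimen A: correcting the raw count gives 349 − 4 + 3 = 348 true bands.
Specimen A: with 2 bands per year, 348 / 2 = 174 years.
A: 93.2 mm over 174 years gives 93.2 / 174 ≈ 0.536 mm/year.
Specimen B: 33.6 mm / 0.536 mm per year = 62.69 years; at 2 bands per year that is 62.69 × 2 ≈ 125 bands.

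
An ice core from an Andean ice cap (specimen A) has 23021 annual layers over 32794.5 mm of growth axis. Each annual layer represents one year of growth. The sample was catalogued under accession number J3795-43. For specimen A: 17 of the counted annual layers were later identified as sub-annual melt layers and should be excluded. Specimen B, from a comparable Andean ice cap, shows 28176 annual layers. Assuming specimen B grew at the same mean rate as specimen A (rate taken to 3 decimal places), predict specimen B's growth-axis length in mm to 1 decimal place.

Specimen A: adjusted count: 23021 − 17 = 23004 annual layers.
A: Extension rate ≈ 32794.5 / 23004 = 1.426 mm per year.
For B, 1.426 mm/year × 28176 years = 40179.0 mm.

40179.0 mm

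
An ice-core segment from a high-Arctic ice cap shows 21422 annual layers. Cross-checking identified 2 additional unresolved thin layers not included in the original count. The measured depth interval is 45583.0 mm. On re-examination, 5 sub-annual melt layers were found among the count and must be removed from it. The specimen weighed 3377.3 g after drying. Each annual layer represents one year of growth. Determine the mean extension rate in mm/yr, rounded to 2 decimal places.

2.13 mm/yr

True annual layer count = 21422 − 5 + 2 = 21419.
45583.0 mm over 21419 years gives 45583.0 / 21419 ≈ 2.13 mm/yr.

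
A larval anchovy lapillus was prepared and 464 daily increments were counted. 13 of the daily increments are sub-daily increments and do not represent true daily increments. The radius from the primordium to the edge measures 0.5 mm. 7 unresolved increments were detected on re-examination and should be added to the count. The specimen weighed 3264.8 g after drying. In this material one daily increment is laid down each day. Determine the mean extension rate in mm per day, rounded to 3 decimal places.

After corrections the count is 464 − 13 + 7 = 458 daily increments.
Mean rate = 0.5 mm / 458 days ≈ 0.001 mm per day.

0.001 mm per day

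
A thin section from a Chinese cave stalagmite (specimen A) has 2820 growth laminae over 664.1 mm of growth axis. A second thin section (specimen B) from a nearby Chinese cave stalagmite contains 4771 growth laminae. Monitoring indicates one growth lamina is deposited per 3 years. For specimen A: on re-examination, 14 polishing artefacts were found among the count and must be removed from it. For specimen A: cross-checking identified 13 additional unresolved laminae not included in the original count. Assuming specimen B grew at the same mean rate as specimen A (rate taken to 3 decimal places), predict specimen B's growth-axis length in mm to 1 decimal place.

Specimen A: adjusted count: 2820 − 14 + 13 = 2819 growth laminae.
Specimen A: 2819 growth laminae at 3 years each span 2819 × 3 = 8457 years.
A: Extension rate ≈ 664.1 / 8457 = 0.079 mm/yr.
Specimen B: multiplying by 3 years per growth lamina: 4771 × 3 = 14313 years. B's length ≈ 0.079 × 14313 = 1130.7 mm.

1130.7 mm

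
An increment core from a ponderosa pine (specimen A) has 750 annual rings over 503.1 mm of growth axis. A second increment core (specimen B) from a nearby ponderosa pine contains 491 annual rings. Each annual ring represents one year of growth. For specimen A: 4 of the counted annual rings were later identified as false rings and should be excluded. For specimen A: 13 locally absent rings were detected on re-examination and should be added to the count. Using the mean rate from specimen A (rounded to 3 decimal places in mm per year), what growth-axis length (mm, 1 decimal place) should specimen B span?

Specimen A: correcting the raw count gives 750 − 4 + 13 = 759 true annual rings.
A: Extension rate ≈ 503.1 / 759 = 0.663 mm/year.
B's length ≈ 0.663 × 491 = 325.5 mm.

325.5 mm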